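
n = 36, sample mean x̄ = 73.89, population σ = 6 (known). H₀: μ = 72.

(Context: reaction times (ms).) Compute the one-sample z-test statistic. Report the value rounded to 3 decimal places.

SE = σ/√n = 6/√36 = 1.0000
z = (x̄−μ₀)/SE = (73.89−72)/1.0000 = 1.8900

test statistic = 1.890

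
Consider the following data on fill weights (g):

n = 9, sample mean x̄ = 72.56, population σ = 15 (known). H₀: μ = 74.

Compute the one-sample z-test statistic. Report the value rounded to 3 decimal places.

test statistic = -0.288

SE = σ/√n = 15/√9 = 5.0000
z = (x̄−μ₀)/SE = (72.56−74)/5.0000 = -0.2880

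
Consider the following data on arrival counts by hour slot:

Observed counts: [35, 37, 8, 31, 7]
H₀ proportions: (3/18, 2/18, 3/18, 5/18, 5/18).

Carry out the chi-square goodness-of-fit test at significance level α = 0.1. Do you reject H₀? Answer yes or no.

reject H₀: yes

n = 118; E_i = n·p_i = [19.67, 13.11, 19.67, 32.78, 32.78]
χ² = (35−19.67)²/19.67 + (37−13.11)²/13.11 + (8−19.67)²/19.67 + (31−32.78)²/32.78 + (7−32.78)²/32.78 = 82.7712
df = 4
p-value (upper-tail) = 0.00000
At α=0.1: p < α → reject H₀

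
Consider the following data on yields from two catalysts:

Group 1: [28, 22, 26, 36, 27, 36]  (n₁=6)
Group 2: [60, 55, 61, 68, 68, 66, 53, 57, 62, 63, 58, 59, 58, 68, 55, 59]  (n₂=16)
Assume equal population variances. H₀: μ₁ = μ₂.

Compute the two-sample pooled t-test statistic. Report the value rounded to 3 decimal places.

x̄₁=29.167, s₁=5.672, n₁=6
x̄₂=60.625, s₂=4.856, n₂=16
s_p² = [5·5.672² + 15·4.856²]/20 = 25.7292
SE = √(s_p²·(1/6+1/16)) = 2.4282
t = (29.167−60.625)/2.4282 = -12.9553
df = 20

test statistic = -12.955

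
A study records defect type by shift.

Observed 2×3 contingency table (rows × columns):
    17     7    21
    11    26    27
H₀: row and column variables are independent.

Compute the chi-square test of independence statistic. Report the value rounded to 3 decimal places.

Row totals [45, 64], col totals [28, 33, 48], n=109
χ² = (17−11.56)²/11.56 + (7−13.62)²/13.62 + (21−19.82)²/19.82 + (11−16.44)²/16.44 + (26−19.38)²/19.38 + (27−28.18)²/28.18 = 9.9660
df = 2

test statistic = 9.966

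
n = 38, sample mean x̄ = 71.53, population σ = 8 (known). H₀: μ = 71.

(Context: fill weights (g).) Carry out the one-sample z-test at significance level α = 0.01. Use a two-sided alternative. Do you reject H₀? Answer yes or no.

SE = σ/√n = 8/√38 = 1.2978
z = (x̄−μ₀)/SE = (71.53−71)/1.2978 = 0.4084
p-value (two-sided) = 0.68299
At α=0.01: p ≥ α → fail to reject H₀

reject H₀: no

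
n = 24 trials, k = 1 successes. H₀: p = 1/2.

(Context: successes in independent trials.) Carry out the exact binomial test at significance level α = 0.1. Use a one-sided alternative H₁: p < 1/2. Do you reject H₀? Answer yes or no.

Exact binomial: n=24, k=1, p₀=1/2=0.5000
P(X≤1) from Σ C(n,i)·p₀^i·(1−p₀)^(n−i)
p-value (one-sided, H₁ less) = 0.00000
At α=0.1: p < α → reject H₀

reject H₀: yes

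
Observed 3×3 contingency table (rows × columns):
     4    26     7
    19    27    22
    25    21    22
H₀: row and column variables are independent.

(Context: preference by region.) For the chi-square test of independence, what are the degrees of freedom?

df = (r−1)(c−1) = (3−1)·(3−1) = 4

degrees of freedom = 4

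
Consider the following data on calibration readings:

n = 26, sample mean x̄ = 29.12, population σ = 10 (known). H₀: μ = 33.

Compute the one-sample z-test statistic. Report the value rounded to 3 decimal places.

SE = σ/√n = 10/√26 = 1.9612
z = (x̄−μ₀)/SE = (29.12−33)/1.9612 = -1.9784

test statistic = -1.978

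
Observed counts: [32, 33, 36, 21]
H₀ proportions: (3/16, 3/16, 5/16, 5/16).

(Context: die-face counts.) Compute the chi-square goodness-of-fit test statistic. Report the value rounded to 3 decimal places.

test statistic = 15.932

n = 122; E_i = n·p_i = [22.88, 22.88, 38.12, 38.12]
χ² = (32−22.88)²/22.88 + (33−22.88)²/22.88 + (36−38.12)²/38.12 + (21−38.12)²/38.12 = 15.9322
df = 3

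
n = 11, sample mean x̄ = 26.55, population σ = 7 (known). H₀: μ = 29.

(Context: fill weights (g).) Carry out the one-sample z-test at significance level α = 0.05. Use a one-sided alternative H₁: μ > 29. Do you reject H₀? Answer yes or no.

SE = σ/√n = 7/√11 = 2.1106
z = (x̄−μ₀)/SE = (26.55−29)/2.1106 = -1.1608
p-value (one-sided, H₁ greater) = 0.87714
At α=0.05: p ≥ α → fail to reject H₀

reject H₀: no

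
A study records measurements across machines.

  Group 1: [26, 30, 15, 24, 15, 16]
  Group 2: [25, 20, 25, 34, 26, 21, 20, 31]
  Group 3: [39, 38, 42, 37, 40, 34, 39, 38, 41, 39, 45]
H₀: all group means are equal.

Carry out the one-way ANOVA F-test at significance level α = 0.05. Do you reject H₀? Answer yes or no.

Group means [21.00, 25.25, 39.27], grand mean 30.400
SSB = Σnᵢ(x̄ᵢ−x̄)² = 1608.318; SSW = ΣΣ(x−x̄ᵢ)² = 475.682
MSB = 1608.318/2 = 804.1591; MSW = 475.682/22 = 21.6219
F = MSB/MSW = 37.1919
df = (2, 22)
p-value (upper-tail) = 0.00000
At α=0.05: p < α → reject H₀

reject H₀: yes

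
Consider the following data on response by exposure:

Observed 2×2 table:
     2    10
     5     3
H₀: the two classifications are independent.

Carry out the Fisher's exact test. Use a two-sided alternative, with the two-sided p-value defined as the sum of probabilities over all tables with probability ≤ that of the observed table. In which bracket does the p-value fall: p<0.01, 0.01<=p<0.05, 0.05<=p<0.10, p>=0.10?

p-value bracket: 0.05<=p<0.10

Margins: r₁=12, r₂=8, c₁=7, c₂=13, n=20
p_obs = C(12,2)·C(8,5)/C(20,7); sum pmf over tables with pmf ≤ p_obs
p-value (two-sided) = 0.06233
→ bracket: 0.05<=p<0.10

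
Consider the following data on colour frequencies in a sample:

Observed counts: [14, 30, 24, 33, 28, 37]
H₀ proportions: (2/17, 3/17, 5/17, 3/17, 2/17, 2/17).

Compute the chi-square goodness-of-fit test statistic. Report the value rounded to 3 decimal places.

test statistic = 33.975

n = 166; E_i = n·p_i = [19.53, 29.29, 48.82, 29.29, 19.53, 19.53]
χ² = (14−19.53)²/19.53 + (30−29.29)²/29.29 + (24−48.82)²/48.82 + (33−29.29)²/29.29 + (28−19.53)²/19.53 + (37−19.53)²/19.53 = 33.9753
df = 5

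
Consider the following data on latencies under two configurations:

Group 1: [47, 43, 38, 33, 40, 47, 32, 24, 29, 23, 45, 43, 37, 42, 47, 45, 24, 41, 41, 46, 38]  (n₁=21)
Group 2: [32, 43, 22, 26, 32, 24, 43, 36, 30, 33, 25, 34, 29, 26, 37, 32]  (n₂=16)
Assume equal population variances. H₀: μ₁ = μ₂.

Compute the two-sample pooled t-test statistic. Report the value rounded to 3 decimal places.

test statistic = 2.846

x̄₁=38.333, s₁=7.908, n₁=21
x̄₂=31.500, s₂=6.229, n₂=16
s_p² = [20·7.908² + 15·6.229²]/35 = 52.3619
SE = √(s_p²·(1/21+1/16)) = 2.4013
t = (38.333−31.500)/2.4013 = 2.8457
df = 35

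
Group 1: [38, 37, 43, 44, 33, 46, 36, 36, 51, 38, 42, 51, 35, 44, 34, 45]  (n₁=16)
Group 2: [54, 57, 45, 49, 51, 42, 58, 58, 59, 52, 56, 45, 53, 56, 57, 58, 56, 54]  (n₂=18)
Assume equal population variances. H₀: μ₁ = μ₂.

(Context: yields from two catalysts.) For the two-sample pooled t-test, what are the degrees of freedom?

degrees of freedom = 32

df = n₁ + n₂ − 2 = 16 + 18 − 2 = 32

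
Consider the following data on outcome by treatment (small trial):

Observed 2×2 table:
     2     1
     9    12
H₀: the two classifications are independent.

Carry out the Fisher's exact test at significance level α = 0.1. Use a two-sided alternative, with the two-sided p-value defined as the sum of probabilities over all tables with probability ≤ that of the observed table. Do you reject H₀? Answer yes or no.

Margins: r₁=3, r₂=21, c₁=11, c₂=13, n=24
p_obs = C(3,2)·C(21,9)/C(24,11); sum pmf over tables with pmf ≤ p_obs
p-value (two-sided) = 0.57609
At α=0.1: p ≥ α → fail to reject H₀

reject H₀: no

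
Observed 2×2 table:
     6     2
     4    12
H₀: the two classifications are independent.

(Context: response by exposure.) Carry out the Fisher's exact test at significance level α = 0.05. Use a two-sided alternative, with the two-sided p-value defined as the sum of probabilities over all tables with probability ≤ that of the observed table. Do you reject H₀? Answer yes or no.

Margins: r₁=8, r₂=16, c₁=10, c₂=14, n=24
p_obs = C(8,6)·C(16,4)/C(24,10); sum pmf over tables with pmf ≤ p_obs
p-value (two-sided) = 0.03241
At α=0.05: p < α → reject H₀

reject H₀: yes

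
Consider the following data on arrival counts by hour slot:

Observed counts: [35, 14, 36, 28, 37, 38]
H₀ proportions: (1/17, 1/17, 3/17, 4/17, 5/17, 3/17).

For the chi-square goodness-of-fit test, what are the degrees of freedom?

degrees of freedom = 5

df = k − 1 = 6 − 1 = 5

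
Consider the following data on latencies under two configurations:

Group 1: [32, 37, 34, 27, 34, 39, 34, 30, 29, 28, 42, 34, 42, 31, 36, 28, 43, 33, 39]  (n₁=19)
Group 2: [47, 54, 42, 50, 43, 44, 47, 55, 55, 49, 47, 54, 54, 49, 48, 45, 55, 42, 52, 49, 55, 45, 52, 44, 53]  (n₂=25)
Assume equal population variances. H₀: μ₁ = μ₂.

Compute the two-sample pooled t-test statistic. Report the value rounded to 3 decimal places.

x̄₁=34.316, s₁=4.978, n₁=19
x̄₂=49.200, s₂=4.481, n₂=25
s_p² = [18·4.978² + 24·4.481²]/42 = 22.0977
SE = √(s_p²·(1/19+1/25)) = 1.4307
t = (34.316−49.200)/1.4307 = -10.4033
df = 42

test statistic = -10.403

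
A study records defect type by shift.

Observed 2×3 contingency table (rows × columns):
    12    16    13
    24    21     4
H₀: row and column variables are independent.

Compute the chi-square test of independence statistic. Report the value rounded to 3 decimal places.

test statistic = 8.799

Row totals [41, 49], col totals [36, 37, 17], n=90
χ² = (12−16.40)²/16.40 + (16−16.86)²/16.86 + (13−7.74)²/7.74 + (24−19.60)²/19.60 + (21−20.14)²/20.14 + (4−9.26)²/9.26 = 8.7988
df = 2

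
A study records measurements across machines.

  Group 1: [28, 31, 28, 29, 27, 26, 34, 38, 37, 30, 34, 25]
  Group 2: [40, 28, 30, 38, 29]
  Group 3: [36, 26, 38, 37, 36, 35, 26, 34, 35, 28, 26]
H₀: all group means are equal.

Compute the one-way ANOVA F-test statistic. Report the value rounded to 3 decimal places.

test statistic = 0.659

Group means [30.58, 33.00, 32.45], grand mean 31.750
SSB = Σnᵢ(x̄ᵢ−x̄)² = 29.606; SSW = ΣΣ(x−x̄ᵢ)² = 561.644
MSB = 29.606/2 = 14.8030; MSW = 561.644/25 = 22.4658
F = MSB/MSW = 0.6589
df = (2, 25)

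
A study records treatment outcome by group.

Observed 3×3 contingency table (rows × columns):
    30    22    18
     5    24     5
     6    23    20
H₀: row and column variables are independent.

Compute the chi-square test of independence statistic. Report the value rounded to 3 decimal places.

Row totals [70, 34, 49], col totals [41, 69, 43], n=153
χ² = (30−18.76)²/18.76 + (22−31.57)²/31.57 + (18−19.67)²/19.67 + (5−9.11)²/9.11 + (24−15.33)²/15.33 + (5−9.56)²/9.56 + (6−13.13)²/13.13 + (23−22.10)²/22.10 + (20−13.77)²/13.77 = 25.4317
df = 4

test statistic = 25.432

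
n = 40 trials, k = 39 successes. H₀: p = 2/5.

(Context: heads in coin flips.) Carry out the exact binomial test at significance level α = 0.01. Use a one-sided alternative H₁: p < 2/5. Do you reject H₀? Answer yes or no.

reject H₀: no

Exact binomial: n=40, k=39, p₀=2/5=0.4000
P(X≤39) from Σ C(n,i)·p₀^i·(1−p₀)^(n−i)
p-value (one-sided, H₁ less) = 1.00000
At α=0.01: p ≥ α → fail to reject H₀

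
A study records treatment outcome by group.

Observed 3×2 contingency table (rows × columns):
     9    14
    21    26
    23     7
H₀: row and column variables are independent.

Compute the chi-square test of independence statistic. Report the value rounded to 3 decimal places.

test statistic = 9.828

Row totals [23, 47, 30], col totals [53, 47], n=100
χ² = (9−12.19)²/12.19 + (14−10.81)²/10.81 + (21−24.91)²/24.91 + (26−22.09)²/22.09 + (23−15.90)²/15.90 + (7−14.10)²/14.10 = 9.8276
df = 2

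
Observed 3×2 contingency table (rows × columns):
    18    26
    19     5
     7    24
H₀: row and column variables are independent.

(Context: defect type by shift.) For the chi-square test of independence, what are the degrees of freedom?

degrees of freedom = 2

df = (r−1)(c−1) = (3−1)·(2−1) = 2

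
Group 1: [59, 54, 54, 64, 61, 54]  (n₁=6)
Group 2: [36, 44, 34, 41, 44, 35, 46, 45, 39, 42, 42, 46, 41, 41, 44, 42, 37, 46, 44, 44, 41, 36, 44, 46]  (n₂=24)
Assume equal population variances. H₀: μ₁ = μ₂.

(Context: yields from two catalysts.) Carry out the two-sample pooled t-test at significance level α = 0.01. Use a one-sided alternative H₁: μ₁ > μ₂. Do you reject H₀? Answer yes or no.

reject H₀: yes

x̄₁=57.667, s₁=4.320, n₁=6
x̄₂=41.667, s₂=3.714, n₂=24
s_p² = [5·4.320² + 23·3.714²]/28 = 14.6667
SE = √(s_p²·(1/6+1/24)) = 1.7480
t = (57.667−41.667)/1.7480 = 9.1532
df = 28
p-value (one-sided, H₁ greater) = 0.00000
At α=0.01: p < α → reject H₀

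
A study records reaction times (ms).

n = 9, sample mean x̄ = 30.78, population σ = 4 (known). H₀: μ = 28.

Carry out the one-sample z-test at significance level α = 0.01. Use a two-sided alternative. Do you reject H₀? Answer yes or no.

reject H₀: no

SE = σ/√n = 4/√9 = 1.3333
z = (x̄−μ₀)/SE = (30.78−28)/1.3333 = 2.0850
p-value (two-sided) = 0.03707
At α=0.01: p ≥ α → fail to reject H₀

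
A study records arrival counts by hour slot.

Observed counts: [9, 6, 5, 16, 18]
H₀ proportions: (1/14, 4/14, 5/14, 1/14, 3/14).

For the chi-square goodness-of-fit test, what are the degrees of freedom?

df = k − 1 = 5 − 1 = 4

degrees of freedom = 4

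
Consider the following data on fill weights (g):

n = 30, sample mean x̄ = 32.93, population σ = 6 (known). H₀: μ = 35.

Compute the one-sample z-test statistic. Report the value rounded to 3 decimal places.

SE = σ/√n = 6/√30 = 1.0954
z = (x̄−μ₀)/SE = (32.93−35)/1.0954 = -1.8896

test statistic = -1.890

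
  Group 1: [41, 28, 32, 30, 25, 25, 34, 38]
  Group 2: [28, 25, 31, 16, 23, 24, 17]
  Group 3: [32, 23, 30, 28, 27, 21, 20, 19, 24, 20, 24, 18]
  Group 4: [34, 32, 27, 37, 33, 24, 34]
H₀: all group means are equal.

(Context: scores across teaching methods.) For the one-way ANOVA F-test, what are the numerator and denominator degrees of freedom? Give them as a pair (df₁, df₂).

degrees of freedom = [3, 30]

k = 4 groups, N = 34 total
df = (k−1, N−k) = (4−1, 34−4) = (3, 30)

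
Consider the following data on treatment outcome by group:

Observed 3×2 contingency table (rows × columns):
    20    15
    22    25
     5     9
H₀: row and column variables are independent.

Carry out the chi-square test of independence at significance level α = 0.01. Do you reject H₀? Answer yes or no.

reject H₀: no

Row totals [35, 47, 14], col totals [47, 49], n=96
χ² = (20−17.14)²/17.14 + (15−17.86)²/17.86 + (22−23.01)²/23.01 + (25−23.99)²/23.99 + (5−6.85)²/6.85 + (9−7.15)²/7.15 = 2.0078
df = 2
p-value (upper-tail) = 0.36644
At α=0.01: p ≥ α → fail to reject H₀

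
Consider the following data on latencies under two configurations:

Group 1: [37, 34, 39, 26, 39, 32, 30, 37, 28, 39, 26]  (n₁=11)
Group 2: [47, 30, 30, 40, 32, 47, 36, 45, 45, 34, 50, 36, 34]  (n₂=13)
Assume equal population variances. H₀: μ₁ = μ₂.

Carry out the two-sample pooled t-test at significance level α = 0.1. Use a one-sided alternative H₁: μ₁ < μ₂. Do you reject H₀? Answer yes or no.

reject H₀: yes

x̄₁=33.364, s₁=5.221, n₁=11
x̄₂=38.923, s₂=7.077, n₂=13
s_p² = [10·5.221² + 12·7.077²]/22 = 39.7031
SE = √(s_p²·(1/11+1/13)) = 2.5814
t = (33.364−38.923)/2.5814 = -2.1537
df = 22
p-value (one-sided, H₁ less) = 0.02124
At α=0.1: p < α → reject H₀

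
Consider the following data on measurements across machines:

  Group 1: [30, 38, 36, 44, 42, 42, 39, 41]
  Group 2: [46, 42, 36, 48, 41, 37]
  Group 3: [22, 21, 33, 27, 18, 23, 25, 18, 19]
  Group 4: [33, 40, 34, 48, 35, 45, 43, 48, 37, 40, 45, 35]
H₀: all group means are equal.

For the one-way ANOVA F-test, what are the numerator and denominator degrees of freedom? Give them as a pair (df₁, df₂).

degrees of freedom = [3, 31]

k = 4 groups, N = 35 total
df = (k−1, N−k) = (4−1, 35−4) = (3, 31)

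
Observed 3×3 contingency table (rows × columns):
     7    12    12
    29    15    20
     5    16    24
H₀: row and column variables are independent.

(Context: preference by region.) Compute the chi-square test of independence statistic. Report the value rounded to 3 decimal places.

Row totals [31, 64, 45], col totals [41, 43, 56], n=140
χ² = (7−9.08)²/9.08 + (12−9.52)²/9.52 + (12−12.40)²/12.40 + (29−18.74)²/18.74 + (15−19.66)²/19.66 + (20−25.60)²/25.60 + (5−13.18)²/13.18 + (16−13.82)²/13.82 + (24−18.00)²/18.00 = 16.4946
df = 4

test statistic = 16.495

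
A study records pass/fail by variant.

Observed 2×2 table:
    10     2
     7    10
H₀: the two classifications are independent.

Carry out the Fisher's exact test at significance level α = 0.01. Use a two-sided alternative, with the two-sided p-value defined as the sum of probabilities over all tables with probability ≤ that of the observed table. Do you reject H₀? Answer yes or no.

reject H₀: no

Margins: r₁=12, r₂=17, c₁=17, c₂=12, n=29
p_obs = C(12,10)·C(17,7)/C(29,17); sum pmf over tables with pmf ≤ p_obs
p-value (two-sided) = 0.05348
At α=0.01: p ≥ α → fail to reject H₀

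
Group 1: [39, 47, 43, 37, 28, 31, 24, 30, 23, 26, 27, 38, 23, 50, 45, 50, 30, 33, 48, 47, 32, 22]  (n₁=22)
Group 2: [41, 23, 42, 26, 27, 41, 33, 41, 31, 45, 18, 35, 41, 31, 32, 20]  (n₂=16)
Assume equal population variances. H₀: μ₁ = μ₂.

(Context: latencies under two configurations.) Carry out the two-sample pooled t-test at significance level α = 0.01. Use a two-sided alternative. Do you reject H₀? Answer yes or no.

x̄₁=35.136, s₁=9.638, n₁=22
x̄₂=32.938, s₂=8.457, n₂=16
s_p² = [21·9.638² + 15·8.457²]/36 = 83.9869
SE = √(s_p²·(1/22+1/16)) = 3.0111
t = (35.136−32.938)/3.0111 = 0.7303
df = 36
p-value (two-sided) = 0.46996
At α=0.01: p ≥ α → fail to reject H₀

reject H₀: no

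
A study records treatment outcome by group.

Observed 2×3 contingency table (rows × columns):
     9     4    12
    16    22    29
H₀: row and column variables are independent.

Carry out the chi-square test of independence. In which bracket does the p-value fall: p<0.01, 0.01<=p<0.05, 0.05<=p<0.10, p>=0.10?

Row totals [25, 67], col totals [25, 26, 41], n=92
χ² = (9−6.79)²/6.79 + (4−7.07)²/7.07 + (12−11.14)²/11.14 + (16−18.21)²/18.21 + (22−18.93)²/18.93 + (29−29.86)²/29.86 = 2.9010
df = 2
p-value (upper-tail) = 0.23445
→ bracket: p>=0.10

p-value bracket: p>=0.10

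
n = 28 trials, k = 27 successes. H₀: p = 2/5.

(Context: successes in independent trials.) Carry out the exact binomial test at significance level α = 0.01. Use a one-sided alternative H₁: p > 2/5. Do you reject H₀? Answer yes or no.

reject H₀: yes

Exact binomial: n=28, k=27, p₀=2/5=0.4000
P(X≥27) from Σ C(n,i)·p₀^i·(1−p₀)^(n−i)
p-value (one-sided, H₁ greater) = 0.00000
At α=0.01: p < α → reject H₀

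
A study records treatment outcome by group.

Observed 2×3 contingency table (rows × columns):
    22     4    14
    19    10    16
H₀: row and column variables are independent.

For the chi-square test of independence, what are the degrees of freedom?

df = (r−1)(c−1) = (2−1)·(3−1) = 2

degrees of freedom = 2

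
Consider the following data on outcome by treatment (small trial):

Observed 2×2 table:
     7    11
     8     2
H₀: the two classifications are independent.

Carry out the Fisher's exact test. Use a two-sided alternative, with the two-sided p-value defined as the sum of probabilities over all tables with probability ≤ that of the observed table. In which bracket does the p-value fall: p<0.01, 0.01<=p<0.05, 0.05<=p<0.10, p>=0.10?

p-value bracket: 0.05<=p<0.10

Margins: r₁=18, r₂=10, c₁=15, c₂=13, n=28
p_obs = C(18,7)·C(10,8)/C(28,15); sum pmf over tables with pmf ≤ p_obs
p-value (two-sided) = 0.05457
→ bracket: 0.05<=p<0.10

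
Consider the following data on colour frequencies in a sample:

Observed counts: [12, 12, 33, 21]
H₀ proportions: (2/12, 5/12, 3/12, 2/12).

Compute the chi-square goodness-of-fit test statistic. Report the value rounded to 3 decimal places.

test statistic = 27.277

n = 78; E_i = n·p_i = [13.00, 32.50, 19.50, 13.00]
χ² = (12−13.00)²/13.00 + (12−32.50)²/32.50 + (33−19.50)²/19.50 + (21−13.00)²/13.00 = 27.2769
df = 3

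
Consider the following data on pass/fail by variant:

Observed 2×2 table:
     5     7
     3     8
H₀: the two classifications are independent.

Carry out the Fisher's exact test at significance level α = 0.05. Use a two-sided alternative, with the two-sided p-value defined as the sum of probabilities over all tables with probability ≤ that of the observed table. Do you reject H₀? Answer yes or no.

Margins: r₁=12, r₂=11, c₁=8, c₂=15, n=23
p_obs = C(12,5)·C(11,3)/C(23,8); sum pmf over tables with pmf ≤ p_obs
p-value (two-sided) = 0.66685
At α=0.05: p ≥ α → fail to reject H₀

reject H₀: no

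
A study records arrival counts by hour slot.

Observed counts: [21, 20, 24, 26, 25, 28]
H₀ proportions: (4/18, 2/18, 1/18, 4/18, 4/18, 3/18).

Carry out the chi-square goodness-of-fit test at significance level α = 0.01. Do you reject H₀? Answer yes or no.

reject H₀: yes

n = 144; E_i = n·p_i = [32.00, 16.00, 8.00, 32.00, 32.00, 24.00]
χ² = (21−32.00)²/32.00 + (20−16.00)²/16.00 + (24−8.00)²/8.00 + (26−32.00)²/32.00 + (25−32.00)²/32.00 + (28−24.00)²/24.00 = 40.1042
df = 5
p-value (upper-tail) = 0.00000
At α=0.01: p < α → reject H₀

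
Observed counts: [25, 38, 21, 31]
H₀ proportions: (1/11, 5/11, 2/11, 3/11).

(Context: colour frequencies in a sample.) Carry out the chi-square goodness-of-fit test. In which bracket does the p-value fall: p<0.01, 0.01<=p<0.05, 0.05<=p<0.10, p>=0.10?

p-value bracket: p<0.01

n = 115; E_i = n·p_i = [10.45, 52.27, 20.91, 31.36]
χ² = (25−10.45)²/10.45 + (38−52.27)²/52.27 + (21−20.91)²/20.91 + (31−31.36)²/31.36 = 24.1388
df = 3
p-value (upper-tail) = 0.00002
→ bracket: p<0.01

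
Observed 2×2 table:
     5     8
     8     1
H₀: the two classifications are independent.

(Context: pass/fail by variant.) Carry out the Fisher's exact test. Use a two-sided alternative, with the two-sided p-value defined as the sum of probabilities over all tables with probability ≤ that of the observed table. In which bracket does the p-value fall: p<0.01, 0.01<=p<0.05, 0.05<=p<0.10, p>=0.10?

Margins: r₁=13, r₂=9, c₁=13, c₂=9, n=22
p_obs = C(13,5)·C(9,8)/C(22,13); sum pmf over tables with pmf ≤ p_obs
p-value (two-sided) = 0.03061
→ bracket: 0.01<=p<0.05

p-value bracket: 0.01<=p<0.05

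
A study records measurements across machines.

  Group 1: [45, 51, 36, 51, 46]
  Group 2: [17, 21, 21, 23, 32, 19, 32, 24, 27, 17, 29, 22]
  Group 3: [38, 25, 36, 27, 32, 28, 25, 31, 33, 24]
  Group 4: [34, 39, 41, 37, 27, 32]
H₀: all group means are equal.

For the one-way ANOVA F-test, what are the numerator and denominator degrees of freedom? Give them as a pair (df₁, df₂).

k = 4 groups, N = 33 total
df = (k−1, N−k) = (4−1, 33−4) = (3, 29)

degrees of freedom = [3, 29]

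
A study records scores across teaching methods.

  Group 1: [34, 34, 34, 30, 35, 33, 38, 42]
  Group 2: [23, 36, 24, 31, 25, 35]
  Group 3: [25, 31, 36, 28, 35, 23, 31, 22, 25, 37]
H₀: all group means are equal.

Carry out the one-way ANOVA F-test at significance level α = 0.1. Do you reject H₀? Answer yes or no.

Group means [35.00, 29.00, 29.30], grand mean 31.125
SSB = Σnᵢ(x̄ᵢ−x̄)² = 180.525; SSW = ΣΣ(x−x̄ᵢ)² = 530.100
MSB = 180.525/2 = 90.2625; MSW = 530.100/21 = 25.2429
F = MSB/MSW = 3.5758
df = (2, 21)
p-value (upper-tail) = 0.04608
At α=0.1: p < α → reject H₀

reject H₀: yes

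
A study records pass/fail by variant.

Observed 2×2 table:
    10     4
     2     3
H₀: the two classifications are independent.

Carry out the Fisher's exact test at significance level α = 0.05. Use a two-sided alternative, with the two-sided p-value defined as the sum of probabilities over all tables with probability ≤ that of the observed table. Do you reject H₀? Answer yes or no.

reject H₀: no

Margins: r₁=14, r₂=5, c₁=12, c₂=7, n=19
p_obs = C(14,10)·C(5,2)/C(19,12); sum pmf over tables with pmf ≤ p_obs
p-value (two-sided) = 0.30470
At α=0.05: p ≥ α → fail to reject H₀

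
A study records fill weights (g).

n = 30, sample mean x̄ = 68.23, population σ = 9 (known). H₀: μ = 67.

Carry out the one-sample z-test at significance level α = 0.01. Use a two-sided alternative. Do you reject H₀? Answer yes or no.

SE = σ/√n = 9/√30 = 1.6432
z = (x̄−μ₀)/SE = (68.23−67)/1.6432 = 0.7486
p-value (two-sided) = 0.45413
At α=0.01: p ≥ α → fail to reject H₀

reject H₀: no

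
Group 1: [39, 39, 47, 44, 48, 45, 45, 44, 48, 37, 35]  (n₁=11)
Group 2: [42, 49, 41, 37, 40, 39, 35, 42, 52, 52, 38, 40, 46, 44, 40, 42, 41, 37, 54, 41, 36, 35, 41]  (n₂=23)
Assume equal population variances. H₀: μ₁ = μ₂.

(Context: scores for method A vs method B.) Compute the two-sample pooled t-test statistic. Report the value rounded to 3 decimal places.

test statistic = 0.480

x̄₁=42.818, s₁=4.557, n₁=11
x̄₂=41.913, s₂=5.384, n₂=23
s_p² = [10·4.557² + 22·5.384²]/32 = 26.4207
SE = √(s_p²·(1/11+1/23)) = 1.8843
t = (42.818−41.913)/1.8843 = 0.4804
df = 32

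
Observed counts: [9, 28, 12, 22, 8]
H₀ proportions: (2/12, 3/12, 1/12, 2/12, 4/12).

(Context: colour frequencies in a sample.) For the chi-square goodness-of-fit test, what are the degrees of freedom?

degrees of freedom = 4

df = k − 1 = 5 − 1 = 4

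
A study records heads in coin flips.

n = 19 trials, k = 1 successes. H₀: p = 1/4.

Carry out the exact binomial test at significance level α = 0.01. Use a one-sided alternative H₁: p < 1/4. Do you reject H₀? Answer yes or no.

Exact binomial: n=19, k=1, p₀=1/4=0.2500
P(X≤1) from Σ C(n,i)·p₀^i·(1−p₀)^(n−i)
p-value (one-sided, H₁ less) = 0.03101
At α=0.01: p ≥ α → fail to reject H₀

reject H₀: no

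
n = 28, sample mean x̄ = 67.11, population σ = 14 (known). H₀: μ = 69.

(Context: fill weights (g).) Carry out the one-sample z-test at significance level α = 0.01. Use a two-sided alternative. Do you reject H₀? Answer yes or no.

SE = σ/√n = 14/√28 = 2.6458
z = (x̄−μ₀)/SE = (67.11−69)/2.6458 = -0.7144
p-value (two-sided) = 0.47501
At α=0.01: p ≥ α → fail to reject H₀

reject H₀: no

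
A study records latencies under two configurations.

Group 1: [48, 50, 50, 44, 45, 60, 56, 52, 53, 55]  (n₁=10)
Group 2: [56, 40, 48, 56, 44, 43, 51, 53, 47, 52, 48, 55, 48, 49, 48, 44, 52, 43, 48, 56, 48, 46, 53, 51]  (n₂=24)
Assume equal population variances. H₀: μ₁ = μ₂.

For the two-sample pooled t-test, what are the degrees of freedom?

df = n₁ + n₂ − 2 = 10 + 24 − 2 = 32

degrees of freedom = 32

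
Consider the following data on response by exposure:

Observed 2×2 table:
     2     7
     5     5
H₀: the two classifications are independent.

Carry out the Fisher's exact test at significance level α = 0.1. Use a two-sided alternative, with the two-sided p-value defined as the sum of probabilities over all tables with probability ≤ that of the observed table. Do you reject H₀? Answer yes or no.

reject H₀: no

Margins: r₁=9, r₂=10, c₁=7, c₂=12, n=19
p_obs = C(9,2)·C(10,5)/C(19,7); sum pmf over tables with pmf ≤ p_obs
p-value (two-sided) = 0.34985
At α=0.1: p ≥ α → fail to reject H₀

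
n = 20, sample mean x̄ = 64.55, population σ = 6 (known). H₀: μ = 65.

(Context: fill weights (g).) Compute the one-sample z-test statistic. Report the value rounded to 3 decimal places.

SE = σ/√n = 6/√20 = 1.3416
z = (x̄−μ₀)/SE = (64.55−65)/1.3416 = -0.3354

test statistic = -0.335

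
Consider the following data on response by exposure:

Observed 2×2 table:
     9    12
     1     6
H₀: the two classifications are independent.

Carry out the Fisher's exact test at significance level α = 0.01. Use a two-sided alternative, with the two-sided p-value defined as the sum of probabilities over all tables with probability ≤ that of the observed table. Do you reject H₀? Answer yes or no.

reject H₀: no

Margins: r₁=21, r₂=7, c₁=10, c₂=18, n=28
p_obs = C(21,9)·C(7,1)/C(28,10); sum pmf over tables with pmf ≤ p_obs
p-value (two-sided) = 0.36424
At α=0.01: p ≥ α → fail to reject H₀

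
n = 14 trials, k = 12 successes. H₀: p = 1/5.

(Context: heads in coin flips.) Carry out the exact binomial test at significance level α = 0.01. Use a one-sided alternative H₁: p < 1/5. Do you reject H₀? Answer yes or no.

reject H₀: no

Exact binomial: n=14, k=12, p₀=1/5=0.2000
P(X≤12) from Σ C(n,i)·p₀^i·(1−p₀)^(n−i)
p-value (one-sided, H₁ less) = 1.00000
At α=0.01: p ≥ α → fail to reject H₀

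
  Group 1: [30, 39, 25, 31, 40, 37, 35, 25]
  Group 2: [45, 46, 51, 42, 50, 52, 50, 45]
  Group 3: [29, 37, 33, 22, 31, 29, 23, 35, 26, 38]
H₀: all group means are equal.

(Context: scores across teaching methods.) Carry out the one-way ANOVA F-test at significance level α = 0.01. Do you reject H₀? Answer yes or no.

reject H₀: yes

Group means [32.75, 47.62, 30.30], grand mean 36.385
SSB = Σnᵢ(x̄ᵢ−x̄)² = 1486.679; SSW = ΣΣ(x−x̄ᵢ)² = 613.475
MSB = 1486.679/2 = 743.3394; MSW = 613.475/23 = 26.6728
F = MSB/MSW = 27.8688
df = (2, 23)
p-value (upper-tail) = 0.00000
At α=0.01: p < α → reject H₀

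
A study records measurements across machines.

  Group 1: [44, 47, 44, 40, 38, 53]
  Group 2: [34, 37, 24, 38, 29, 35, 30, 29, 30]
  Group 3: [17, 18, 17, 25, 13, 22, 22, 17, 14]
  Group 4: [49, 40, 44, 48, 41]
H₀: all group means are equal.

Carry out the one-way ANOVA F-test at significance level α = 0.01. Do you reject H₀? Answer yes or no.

reject H₀: yes

Group means [44.33, 31.78, 18.33, 44.40], grand mean 32.379
SSB = Σnᵢ(x̄ᵢ−x̄)² = 3358.739; SSW = ΣΣ(x−x̄ᵢ)² = 494.089
MSB = 3358.739/3 = 1119.5796; MSW = 494.089/25 = 19.7636
F = MSB/MSW = 56.6487
df = (3, 25)
p-value (upper-tail) = 0.00000
At α=0.01: p < α → reject H₀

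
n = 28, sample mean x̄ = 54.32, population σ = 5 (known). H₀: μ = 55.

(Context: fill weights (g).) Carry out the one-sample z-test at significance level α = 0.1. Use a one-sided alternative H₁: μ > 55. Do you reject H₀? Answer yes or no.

reject H₀: no

SE = σ/√n = 5/√28 = 0.9449
z = (x̄−μ₀)/SE = (54.32−55)/0.9449 = -0.7196
p-value (one-sided, H₁ greater) = 0.76413
At α=0.1: p ≥ α → fail to reject H₀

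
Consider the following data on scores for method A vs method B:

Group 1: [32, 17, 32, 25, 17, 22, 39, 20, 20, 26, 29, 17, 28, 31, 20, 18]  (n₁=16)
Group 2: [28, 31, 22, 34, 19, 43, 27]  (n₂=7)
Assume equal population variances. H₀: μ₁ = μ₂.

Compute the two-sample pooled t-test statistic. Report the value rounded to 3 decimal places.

test statistic = -1.425

x̄₁=24.562, s₁=6.723, n₁=16
x̄₂=29.143, s₂=7.946, n₂=7
s_p² = [15·6.723² + 6·7.946²]/21 = 50.3236
SE = √(s_p²·(1/16+1/7)) = 3.2147
t = (24.562−29.143)/3.2147 = -1.4248
df = 21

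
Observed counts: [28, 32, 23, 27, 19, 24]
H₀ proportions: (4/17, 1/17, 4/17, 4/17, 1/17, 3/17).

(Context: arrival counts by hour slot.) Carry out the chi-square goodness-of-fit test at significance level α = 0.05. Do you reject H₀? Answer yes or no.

reject H₀: yes

n = 153; E_i = n·p_i = [36.00, 9.00, 36.00, 36.00, 9.00, 27.00]
χ² = (28−36.00)²/36.00 + (32−9.00)²/9.00 + (23−36.00)²/36.00 + (27−36.00)²/36.00 + (19−9.00)²/9.00 + (24−27.00)²/27.00 = 78.9444
df = 5
p-value (upper-tail) = 0.00000
At α=0.05: p < α → reject H₀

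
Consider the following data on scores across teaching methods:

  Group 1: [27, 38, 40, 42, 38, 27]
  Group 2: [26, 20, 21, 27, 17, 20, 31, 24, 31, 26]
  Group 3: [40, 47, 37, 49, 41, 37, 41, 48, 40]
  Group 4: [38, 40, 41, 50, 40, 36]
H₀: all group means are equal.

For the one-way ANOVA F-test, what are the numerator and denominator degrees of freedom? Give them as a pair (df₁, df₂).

k = 4 groups, N = 31 total
df = (k−1, N−k) = (4−1, 31−4) = (3, 27)

degrees of freedom = [3, 27]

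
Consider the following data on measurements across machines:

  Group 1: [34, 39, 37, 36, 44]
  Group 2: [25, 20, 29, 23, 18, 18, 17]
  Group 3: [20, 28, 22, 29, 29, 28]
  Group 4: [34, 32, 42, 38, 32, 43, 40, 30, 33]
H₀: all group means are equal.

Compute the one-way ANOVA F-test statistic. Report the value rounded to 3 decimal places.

Group means [38.00, 21.43, 26.00, 36.00], grand mean 30.370
SSB = Σnᵢ(x̄ᵢ−x̄)² = 1250.582; SSW = ΣΣ(x−x̄ᵢ)² = 439.714
MSB = 1250.582/3 = 416.8607; MSW = 439.714/23 = 19.1180
F = MSB/MSW = 21.8046
df = (3, 23)

test statistic = 21.805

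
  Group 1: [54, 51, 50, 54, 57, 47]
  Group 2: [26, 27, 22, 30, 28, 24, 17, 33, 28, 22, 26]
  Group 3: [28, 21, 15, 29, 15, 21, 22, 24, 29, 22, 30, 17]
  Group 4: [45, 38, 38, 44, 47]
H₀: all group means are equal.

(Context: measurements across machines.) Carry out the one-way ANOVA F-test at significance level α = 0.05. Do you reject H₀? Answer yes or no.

Group means [52.17, 25.73, 22.75, 42.40], grand mean 31.794
SSB = Σnᵢ(x̄ᵢ−x̄)² = 4439.094; SSW = ΣΣ(x−x̄ᵢ)² = 642.465
MSB = 4439.094/3 = 1479.6979; MSW = 642.465/30 = 21.4155
F = MSB/MSW = 69.0947
df = (3, 30)
p-value (upper-tail) = 0.00000
At α=0.05: p < α → reject H₀

reject H₀: yes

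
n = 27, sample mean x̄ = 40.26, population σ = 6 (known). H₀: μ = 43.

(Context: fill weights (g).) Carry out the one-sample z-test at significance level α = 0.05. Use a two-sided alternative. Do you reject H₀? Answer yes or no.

SE = σ/√n = 6/√27 = 1.1547
z = (x̄−μ₀)/SE = (40.26−43)/1.1547 = -2.3729
p-value (two-sided) = 0.01765
At α=0.05: p < α → reject H₀

reject H₀: yes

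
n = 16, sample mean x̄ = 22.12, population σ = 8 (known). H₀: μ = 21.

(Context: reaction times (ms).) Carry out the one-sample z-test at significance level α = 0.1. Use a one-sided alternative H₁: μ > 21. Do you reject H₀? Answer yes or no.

SE = σ/√n = 8/√16 = 2.0000
z = (x̄−μ₀)/SE = (22.12−21)/2.0000 = 0.5600
p-value (one-sided, H₁ greater) = 0.28774
At α=0.1: p ≥ α → fail to reject H₀

reject H₀: no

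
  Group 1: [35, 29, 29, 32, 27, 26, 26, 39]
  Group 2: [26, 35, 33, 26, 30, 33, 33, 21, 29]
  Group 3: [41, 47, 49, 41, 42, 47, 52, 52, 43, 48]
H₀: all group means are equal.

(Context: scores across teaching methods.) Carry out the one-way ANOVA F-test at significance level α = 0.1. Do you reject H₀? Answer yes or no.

reject H₀: yes

Group means [30.38, 29.56, 46.20], grand mean 35.963
SSB = Σnᵢ(x̄ᵢ−x̄)² = 1667.266; SSW = ΣΣ(x−x̄ᵢ)² = 477.697
MSB = 1667.266/2 = 833.6329; MSW = 477.697/24 = 19.9041
F = MSB/MSW = 41.8826
df = (2, 24)
p-value (upper-tail) = 0.00000
At α=0.1: p < α → reject H₀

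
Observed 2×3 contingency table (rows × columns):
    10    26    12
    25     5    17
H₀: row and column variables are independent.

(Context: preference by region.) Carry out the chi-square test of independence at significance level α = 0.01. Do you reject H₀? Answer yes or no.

reject H₀: yes

Row totals [48, 47], col totals [35, 31, 29], n=95
χ² = (10−17.68)²/17.68 + (26−15.66)²/15.66 + (12−14.65)²/14.65 + (25−17.32)²/17.32 + (5−15.34)²/15.34 + (17−14.35)²/14.35 = 21.5083
df = 2
p-value (upper-tail) = 0.00002
At α=0.01: p < α → reject H₀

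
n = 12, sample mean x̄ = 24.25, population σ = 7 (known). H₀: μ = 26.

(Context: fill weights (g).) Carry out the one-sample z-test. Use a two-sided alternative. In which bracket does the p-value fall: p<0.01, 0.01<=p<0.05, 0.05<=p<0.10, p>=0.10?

SE = σ/√n = 7/√12 = 2.0207
z = (x̄−μ₀)/SE = (24.25−26)/2.0207 = -0.8660
p-value (two-sided) = 0.38648
→ bracket: p>=0.10

p-value bracket: p>=0.10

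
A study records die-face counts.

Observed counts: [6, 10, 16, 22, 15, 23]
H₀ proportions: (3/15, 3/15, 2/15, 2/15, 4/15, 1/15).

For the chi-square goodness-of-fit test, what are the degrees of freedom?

df = k − 1 = 6 − 1 = 5

degrees of freedom = 5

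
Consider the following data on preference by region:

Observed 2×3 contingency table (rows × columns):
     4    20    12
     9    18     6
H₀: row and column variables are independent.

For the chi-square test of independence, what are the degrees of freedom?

df = (r−1)(c−1) = (2−1)·(3−1) = 2

degrees of freedom = 2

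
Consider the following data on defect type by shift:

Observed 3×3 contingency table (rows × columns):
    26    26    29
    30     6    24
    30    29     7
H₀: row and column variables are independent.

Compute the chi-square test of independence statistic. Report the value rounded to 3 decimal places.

test statistic = 27.114

Row totals [81, 60, 66], col totals [86, 61, 60], n=207
χ² = (26−33.65)²/33.65 + (26−23.87)²/23.87 + (29−23.48)²/23.48 + (30−24.93)²/24.93 + (6−17.68)²/17.68 + (24−17.39)²/17.39 + (30−27.42)²/27.42 + (29−19.45)²/19.45 + (7−19.13)²/19.13 = 27.1140
df = 4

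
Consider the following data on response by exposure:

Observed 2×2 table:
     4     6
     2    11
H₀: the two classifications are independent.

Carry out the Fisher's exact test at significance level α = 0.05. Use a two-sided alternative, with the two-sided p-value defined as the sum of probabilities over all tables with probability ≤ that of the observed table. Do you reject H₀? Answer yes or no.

reject H₀: no

Margins: r₁=10, r₂=13, c₁=6, c₂=17, n=23
p_obs = C(10,4)·C(13,2)/C(23,6); sum pmf over tables with pmf ≤ p_obs
p-value (two-sided) = 0.34129
At α=0.05: p ≥ α → fail to reject H₀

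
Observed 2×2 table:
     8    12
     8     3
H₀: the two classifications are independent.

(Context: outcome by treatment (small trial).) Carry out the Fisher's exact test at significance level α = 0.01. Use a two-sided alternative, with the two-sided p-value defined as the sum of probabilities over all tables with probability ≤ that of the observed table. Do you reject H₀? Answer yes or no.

reject H₀: no

Margins: r₁=20, r₂=11, c₁=16, c₂=15, n=31
p_obs = C(20,8)·C(11,8)/C(31,16); sum pmf over tables with pmf ≤ p_obs
p-value (two-sided) = 0.13505
At α=0.01: p ≥ α → fail to reject H₀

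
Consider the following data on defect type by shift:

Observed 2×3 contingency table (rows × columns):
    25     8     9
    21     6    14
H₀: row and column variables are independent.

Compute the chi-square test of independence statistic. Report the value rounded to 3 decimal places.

Row totals [42, 41], col totals [46, 14, 23], n=83
χ² = (25−23.28)²/23.28 + (8−7.08)²/7.08 + (9−11.64)²/11.64 + (21−22.72)²/22.72 + (6−6.92)²/6.92 + (14−11.36)²/11.36 = 1.7087
df = 2

test statistic = 1.709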